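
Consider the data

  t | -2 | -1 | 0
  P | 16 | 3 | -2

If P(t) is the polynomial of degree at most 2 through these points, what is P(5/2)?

L_0(5/2) = (7/2)·(5/2)/[(-1)·(-2)] = 35/8
L_1(5/2) = (9/2)·(5/2)/[(1)·(-1)] = -45/4
L_2(5/2) = (9/2)·(7/2)/[(2)·(1)] = 63/8
Sum: 16·(35/8) + 3·(-45/4) + (-2)·(63/8) = 41/2

41/2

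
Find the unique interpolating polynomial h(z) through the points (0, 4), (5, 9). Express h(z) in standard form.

h(z) = z + 4

L_0(z) = (z - 5) / [-5] = -(1/5)z + 1
L_1(z) = z / [5] = (1/5)z
h(z) = 4·L_0 + 9·L_1
  4·L_0(z) = -(4/5)z + 4
  9·L_1(z) = (9/5)z
Adding term by term: z + 4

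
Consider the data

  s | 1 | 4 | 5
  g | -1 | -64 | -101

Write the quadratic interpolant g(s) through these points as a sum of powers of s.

Newton's divided differences:
g[1,4] = (-64 - (-1)) / (4 - 1) = -21
g[4,5] = (-101 - (-64)) / (5 - 4) = -37
g[1,4,5] = (-37 - (-21)) / (5 - 1) = -4
g(s) = -1 + (-21)·(s - 1) + (-4)·(s - 1)(s - 4)
Expanding: g(s) = -4s^2 - s + 4

g(s) = -4s^2 - s + 4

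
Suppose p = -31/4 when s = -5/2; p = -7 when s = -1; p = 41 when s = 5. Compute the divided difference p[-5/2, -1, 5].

p[-5/2,-1] = (-7 - (-31/4)) / (-1 - (-5/2)) = 1/2
p[-1,5] = (41 - (-7)) / (5 - (-1)) = 8
p[-5/2,-1,5] = (8 - 1/2) / (5 - (-5/2)) = 1

1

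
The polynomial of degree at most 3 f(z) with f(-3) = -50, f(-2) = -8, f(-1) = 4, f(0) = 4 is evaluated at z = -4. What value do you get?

-140

Evaluate each Lagrange basis at z = -4:
L_0(-4) = (-2)·(-3)·(-4)/[(-1)·(-2)·(-3)] = 4
L_1(-4) = (-1)·(-3)·(-4)/[(1)·(-1)·(-2)] = -6
L_2(-4) = (-1)·(-2)·(-4)/[(2)·(1)·(-1)] = 4
L_3(-4) = (-1)·(-2)·(-3)/[(3)·(2)·(1)] = -1
Sum: (-50)·(4) + (-8)·(-6) + 4·(4) + 4·(-1) = -140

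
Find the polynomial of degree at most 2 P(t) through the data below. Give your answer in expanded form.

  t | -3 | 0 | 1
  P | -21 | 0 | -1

Newton's divided differences:
P[-3,0] = (0 - (-21)) / (0 - (-3)) = 7
P[0,1] = (-1 - 0) / (1 - 0) = -1
P[-3,0,1] = (-1 - 7) / (1 - (-3)) = -2
P(t) = -21 + 7·(t + 3) + (-2)·(t + 3)t
Expanding: P(t) = -2t^2 + t

P(t) = -2t^2 + t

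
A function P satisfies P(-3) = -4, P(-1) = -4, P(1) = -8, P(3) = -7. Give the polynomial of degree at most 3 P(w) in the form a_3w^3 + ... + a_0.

P(w) = (3/16)w^3 + (1/16)w^2 - (35/16)w - 97/16

Newton's divided differences:
P[-3,-1] = (-4 - (-4)) / (-1 - (-3)) = 0
P[-1,1] = (-8 - (-4)) / (1 - (-1)) = -2
P[1,3] = (-7 - (-8)) / (3 - 1) = 1/2
P[-3,-1,1] = (-2 - 0) / (1 - (-3)) = -1/2
P[-1,1,3] = (1/2 - (-2)) / (3 - (-1)) = 5/8
P[-3,-1,1,3] = (5/8 - (-1/2)) / (3 - (-3)) = 3/16
P(w) = -4 + (-1/2)·(w + 3)(w + 1) + (3/16)·(w + 3)(w + 1)(w - 1)
Expanding: P(w) = (3/16)w^3 + (1/16)w^2 - (35/16)w - 97/16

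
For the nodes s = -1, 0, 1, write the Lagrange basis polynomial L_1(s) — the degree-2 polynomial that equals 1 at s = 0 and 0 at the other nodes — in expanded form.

L_1(s) = (s + 1)(s - 1) / [(1)·(-1)]
       = (s^2 - 1) / (-1)

L_1(s) = -s^2 + 1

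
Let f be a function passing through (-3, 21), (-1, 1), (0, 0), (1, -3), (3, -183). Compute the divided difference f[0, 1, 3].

-29

f[0,1] = (-3 - 0) / (1 - 0) = -3
f[1,3] = (-183 - (-3)) / (3 - 1) = -90
f[0,1,3] = (-90 - (-3)) / (3 - 0) = -29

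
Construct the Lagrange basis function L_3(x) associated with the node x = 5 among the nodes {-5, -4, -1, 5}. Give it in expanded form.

L_3(x) = (x + 5)(x + 4)(x + 1) / [(10)·(9)·(6)]
       = (x^3 + 10x^2 + 29x + 20) / (540)

L_3(x) = (1/540)x^3 + (1/54)x^2 + (29/540)x + 1/27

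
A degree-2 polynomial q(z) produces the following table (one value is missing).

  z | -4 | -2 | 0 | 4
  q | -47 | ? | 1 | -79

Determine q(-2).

-7

The 3 known values determine q uniquely (degree ≤ 2).
L_0(-2) = (-2)·(-6)/[(-4)·(-8)] = 3/8
L_1(-2) = (2)·(-6)/[(4)·(-4)] = 3/4
L_2(-2) = (2)·(-2)/[(8)·(4)] = -1/8
Sum: (-47)·(3/8) + 1·(3/4) + (-79)·(-1/8) = -7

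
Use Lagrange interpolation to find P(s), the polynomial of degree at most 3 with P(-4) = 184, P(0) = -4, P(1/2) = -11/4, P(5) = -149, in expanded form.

L_0(s) = s(s - 1/2)(s - 5) / [-162] = -(1/162)s^3 + (11/324)s^2 - (5/324)s
L_1(s) = (s + 4)(s - 1/2)(s - 5) / [10] = (1/10)s^3 - (3/20)s^2 - (39/20)s + 1
L_2(s) = (s + 4)s(s - 5) / [-81/8] = -(8/81)s^3 + (8/81)s^2 + (160/81)s
L_3(s) = (s + 4)s(s - 1/2) / [405/2] = (2/405)s^3 + (7/405)s^2 - (4/405)s
P(s) = 184·L_0 + (-4)·L_1 + (-11/4)·L_2 + (-149)·L_3
  184·L_0(s) = -(92/81)s^3 + (506/81)s^2 - (230/81)s
  (-4)·L_1(s) = -(2/5)s^3 + (3/5)s^2 + (39/5)s - 4
  (-11/4)·L_2(s) = (22/81)s^3 - (22/81)s^2 - (440/81)s
  (-149)·L_3(s) = -(298/405)s^3 - (1043/405)s^2 + (596/405)s
Adding term by term: -2s^3 + 4s^2 + s - 4

P(s) = -2s^3 + 4s^2 + s - 4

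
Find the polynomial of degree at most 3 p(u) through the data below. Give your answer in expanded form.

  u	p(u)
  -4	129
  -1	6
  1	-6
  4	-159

Build the Lagrange basis polynomials:
L_0(u) = (u + 1)(u - 1)(u - 4) / [-120] = -(1/120)u^3 + (1/30)u^2 + (1/120)u - 1/30
L_1(u) = (u + 4)(u - 1)(u - 4) / [30] = (1/30)u^3 - (1/30)u^2 - (8/15)u + 8/15
L_2(u) = (u + 4)(u + 1)(u - 4) / [-30] = -(1/30)u^3 - (1/30)u^2 + (8/15)u + 8/15
L_3(u) = (u + 4)(u + 1)(u - 1) / [120] = (1/120)u^3 + (1/30)u^2 - (1/120)u - 1/30
p(u) = 129·L_0 + 6·L_1 + (-6)·L_2 + (-159)·L_3
  129·L_0(u) = -(43/40)u^3 + (43/10)u^2 + (43/40)u - 43/10
  6·L_1(u) = (1/5)u^3 - (1/5)u^2 - (16/5)u + 16/5
  (-6)·L_2(u) = (1/5)u^3 + (1/5)u^2 - (16/5)u - 16/5
  (-159)·L_3(u) = -(53/40)u^3 - (53/10)u^2 + (53/40)u + 53/10
Adding term by term: -2u^3 - u^2 - 4u + 1

p(u) = -2u^3 - u^2 - 4u + 1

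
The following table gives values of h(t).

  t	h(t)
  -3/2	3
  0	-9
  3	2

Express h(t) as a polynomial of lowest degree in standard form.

L_0(t) = t(t - 3) / [27/4] = (4/27)t^2 - (4/9)t
L_1(t) = (t + 3/2)(t - 3) / [-9/2] = -(2/9)t^2 + (1/3)t + 1
L_2(t) = (t + 3/2)t / [27/2] = (2/27)t^2 + (1/9)t
h(t) = 3·L_0 + (-9)·L_1 + 2·L_2
  3·L_0(t) = (4/9)t^2 - (4/3)t
  (-9)·L_1(t) = 2t^2 - 3t - 9
  2·L_2(t) = (4/27)t^2 + (2/9)t
Adding term by term: (70/27)t^2 - (37/9)t - 9

h(t) = (70/27)t^2 - (37/9)t - 9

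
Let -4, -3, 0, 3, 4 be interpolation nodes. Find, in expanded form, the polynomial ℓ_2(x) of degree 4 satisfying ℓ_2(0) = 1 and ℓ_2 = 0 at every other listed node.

ℓ_2(x) = (x + 4)(x + 3)(x - 3)(x - 4) / [(4)·(3)·(-3)·(-4)]
       = (x^4 - 25x^2 + 144) / (144)

ℓ_2(x) = (1/144)x^4 - (25/144)x^2 + 1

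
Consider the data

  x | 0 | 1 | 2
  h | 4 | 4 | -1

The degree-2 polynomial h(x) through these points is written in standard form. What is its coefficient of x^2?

Build the Lagrange basis polynomials:
L_0(x) = (x - 1)(x - 2) / [2] = (1/2)x^2 - (3/2)x + 1
L_1(x) = x(x - 2) / [-1] = -x^2 + 2x
L_2(x) = x(x - 1) / [2] = (1/2)x^2 - (1/2)x
h(x) = 4·L_0 + 4·L_1 + (-1)·L_2
Only the coefficient of x^2 is needed; take it from each L_i and combine:
4·(1/2) + 4·(-1) + (-1)·(1/2) = -5/2

-5/2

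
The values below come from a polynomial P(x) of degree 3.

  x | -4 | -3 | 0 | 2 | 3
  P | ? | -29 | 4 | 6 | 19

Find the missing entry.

The 4 known values determine P uniquely (degree ≤ 3).
L_0(-4) = (-4)·(-6)·(-7)/[(-3)·(-5)·(-6)] = 28/15
L_1(-4) = (-1)·(-6)·(-7)/[(3)·(-2)·(-3)] = -7/3
L_2(-4) = (-1)·(-4)·(-7)/[(5)·(2)·(-1)] = 14/5
L_3(-4) = (-1)·(-4)·(-6)/[(6)·(3)·(1)] = -4/3
Sum: (-29)·(28/15) + 4·(-7/3) + 6·(14/5) + 19·(-4/3) = -72

-72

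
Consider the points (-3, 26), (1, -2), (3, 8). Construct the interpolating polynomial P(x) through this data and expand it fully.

P(x) = 2x^2 - 3x - 1

L_0(x) = (x - 1)(x - 3) / [24] = (1/24)x^2 - (1/6)x + 1/8
L_1(x) = (x + 3)(x - 3) / [-8] = -(1/8)x^2 + 9/8
L_2(x) = (x + 3)(x - 1) / [12] = (1/12)x^2 + (1/6)x - 1/4
P(x) = 26·L_0 + (-2)·L_1 + 8·L_2
  26·L_0(x) = (13/12)x^2 - (13/3)x + 13/4
  (-2)·L_1(x) = (1/4)x^2 - 9/4
  8·L_2(x) = (2/3)x^2 + (4/3)x - 2
Adding term by term: 2x^2 - 3x - 1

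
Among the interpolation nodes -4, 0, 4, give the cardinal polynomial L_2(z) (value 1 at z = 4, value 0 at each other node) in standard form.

L_2(z) = (z + 4)z / [(8)·(4)]
       = (z^2 + 4z) / (32)

L_2(z) = (1/32)z^2 + (1/8)z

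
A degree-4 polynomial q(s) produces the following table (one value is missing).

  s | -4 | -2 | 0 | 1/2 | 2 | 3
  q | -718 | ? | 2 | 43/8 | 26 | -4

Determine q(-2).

-54

The 5 known values determine q uniquely (degree ≤ 4).
Evaluate each Lagrange basis at s = -2:
L_0(-2) = (-2)·(-5/2)·(-4)·(-5)/[(-4)·(-9/2)·(-6)·(-7)] = 25/189
L_1(-2) = (2)·(-5/2)·(-4)·(-5)/[(4)·(-1/2)·(-2)·(-3)] = 25/3
L_2(-2) = (2)·(-2)·(-4)·(-5)/[(9/2)·(1/2)·(-3/2)·(-5/2)] = -256/27
L_3(-2) = (2)·(-2)·(-5/2)·(-5)/[(6)·(2)·(3/2)·(-1)] = 25/9
L_4(-2) = (2)·(-2)·(-5/2)·(-4)/[(7)·(3)·(5/2)·(1)] = -16/21
Sum: (-718)·(25/189) + 2·(25/3) + 43/8·(-256/27) + 26·(25/9) + (-4)·(-16/21) = -54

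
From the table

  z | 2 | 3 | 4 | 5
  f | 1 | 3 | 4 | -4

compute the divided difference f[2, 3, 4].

-1/2

f[2,3] = (3 - 1) / (3 - 2) = 2
f[3,4] = (4 - 3) / (4 - 3) = 1
f[2,3,4] = (1 - 2) / (4 - 2) = -1/2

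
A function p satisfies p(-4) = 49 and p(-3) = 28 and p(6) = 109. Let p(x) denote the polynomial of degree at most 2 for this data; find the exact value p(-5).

76

Evaluate each Lagrange basis at x = -5:
L_0(-5) = (-2)·(-11)/[(-1)·(-10)] = 11/5
L_1(-5) = (-1)·(-11)/[(1)·(-9)] = -11/9
L_2(-5) = (-1)·(-2)/[(10)·(9)] = 1/45
Sum: 49·(11/5) + 28·(-11/9) + 109·(1/45) = 76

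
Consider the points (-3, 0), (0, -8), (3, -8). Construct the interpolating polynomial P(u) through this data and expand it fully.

L_0(u) = u(u - 3) / [18] = (1/18)u^2 - (1/6)u
L_1(u) = (u + 3)(u - 3) / [-9] = -(1/9)u^2 + 1
L_2(u) = (u + 3)u / [18] = (1/18)u^2 + (1/6)u
P(u) = 0·L_0 + (-8)·L_1 + (-8)·L_2
  0·L_0(u) = 0
  (-8)·L_1(u) = (8/9)u^2 - 8
  (-8)·L_2(u) = -(4/9)u^2 - (4/3)u
Adding term by term: (4/9)u^2 - (4/3)u - 8

P(u) = (4/9)u^2 - (4/3)u - 8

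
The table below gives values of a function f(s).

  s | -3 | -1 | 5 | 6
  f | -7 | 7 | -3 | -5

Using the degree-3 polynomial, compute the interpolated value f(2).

Evaluate each Lagrange basis at s = 2:
L_0(2) = (3)·(-3)·(-4)/[(-2)·(-8)·(-9)] = -1/4
L_1(2) = (5)·(-3)·(-4)/[(2)·(-6)·(-7)] = 5/7
L_2(2) = (5)·(3)·(-4)/[(8)·(6)·(-1)] = 5/4
L_3(2) = (5)·(3)·(-3)/[(9)·(7)·(1)] = -5/7
Sum: (-7)·(-1/4) + 7·(5/7) + (-3)·(5/4) + (-5)·(-5/7) = 46/7

46/7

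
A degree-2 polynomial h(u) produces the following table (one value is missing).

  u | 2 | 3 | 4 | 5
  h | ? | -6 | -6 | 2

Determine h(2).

2

The 3 known values determine h uniquely (degree ≤ 2).
L_0(2) = (-2)·(-3)/[(-1)·(-2)] = 3
L_1(2) = (-1)·(-3)/[(1)·(-1)] = -3
L_2(2) = (-1)·(-2)/[(2)·(1)] = 1
Sum: (-6)·(3) + (-6)·(-3) + 2·(1) = 2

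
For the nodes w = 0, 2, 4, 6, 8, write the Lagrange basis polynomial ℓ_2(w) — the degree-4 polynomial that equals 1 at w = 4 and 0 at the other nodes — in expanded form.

ℓ_2(w) = (1/64)w^4 - (1/4)w^3 + (19/16)w^2 - (3/2)w

ℓ_2(w) = w(w - 2)(w - 6)(w - 8) / [(4)·(2)·(-2)·(-4)]
       = (w^4 - 16w^3 + 76w^2 - 96w) / (64)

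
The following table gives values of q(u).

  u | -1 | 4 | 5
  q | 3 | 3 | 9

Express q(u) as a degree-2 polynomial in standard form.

L_0(u) = (u - 4)(u - 5) / [30] = (1/30)u^2 - (3/10)u + 2/3
L_1(u) = (u + 1)(u - 5) / [-5] = -(1/5)u^2 + (4/5)u + 1
L_2(u) = (u + 1)(u - 4) / [6] = (1/6)u^2 - (1/2)u - 2/3
q(u) = 3·L_0 + 3·L_1 + 9·L_2
  3·L_0(u) = (1/10)u^2 - (9/10)u + 2
  3·L_1(u) = -(3/5)u^2 + (12/5)u + 3
  9·L_2(u) = (3/2)u^2 - (9/2)u - 6
Adding term by term: u^2 - 3u - 1

q(u) = u^2 - 3u - 1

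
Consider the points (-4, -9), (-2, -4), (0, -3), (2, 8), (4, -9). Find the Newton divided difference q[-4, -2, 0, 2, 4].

-13/96

q[-4,-2] = (-4 - (-9)) / (-2 - (-4)) = 5/2
q[-2,0] = (-3 - (-4)) / (0 - (-2)) = 1/2
q[0,2] = (8 - (-3)) / (2 - 0) = 11/2
q[2,4] = (-9 - 8) / (4 - 2) = -17/2
q[-4,-2,0] = (1/2 - 5/2) / (0 - (-4)) = -1/2
q[-2,0,2] = (11/2 - 1/2) / (2 - (-2)) = 5/4
q[0,2,4] = (-17/2 - 11/2) / (4 - 0) = -7/2
q[-4,-2,0,2] = (5/4 - (-1/2)) / (2 - (-4)) = 7/24
q[-2,0,2,4] = (-7/2 - 5/4) / (4 - (-2)) = -19/24
q[-4,-2,0,2,4] = (-19/24 - 7/24) / (4 - (-4)) = -13/96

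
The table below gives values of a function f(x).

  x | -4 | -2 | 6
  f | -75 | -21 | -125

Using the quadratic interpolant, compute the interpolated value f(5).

-84

Using Newton's divided-difference form:
f[-4,-2] = (-21 - (-75)) / (-2 - (-4)) = 27
f[-2,6] = (-125 - (-21)) / (6 - (-2)) = -13
f[-4,-2,6] = (-13 - 27) / (6 - (-4)) = -4
f(5) = -75 + 27·(9) + (-4)·(9)·(7) = -84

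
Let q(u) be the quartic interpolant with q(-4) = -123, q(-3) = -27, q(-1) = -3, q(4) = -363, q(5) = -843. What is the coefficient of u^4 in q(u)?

-1

The leading coefficient equals the top divided difference q[-4,-3,-1,4,5].
q[-4,-3] = (-27 - (-123)) / (-3 - (-4)) = 96
q[-3,-1] = (-3 - (-27)) / (-1 - (-3)) = 12
q[-1,4] = (-363 - (-3)) / (4 - (-1)) = -72
q[4,5] = (-843 - (-363)) / (5 - 4) = -480
q[-4,-3,-1] = (12 - 96) / (-1 - (-4)) = -28
q[-3,-1,4] = (-72 - 12) / (4 - (-3)) = -12
q[-1,4,5] = (-480 - (-72)) / (5 - (-1)) = -68
q[-4,-3,-1,4] = (-12 - (-28)) / (4 - (-4)) = 2
q[-3,-1,4,5] = (-68 - (-12)) / (5 - (-3)) = -7
q[-4,-3,-1,4,5] = (-7 - 2) / (5 - (-4)) = -1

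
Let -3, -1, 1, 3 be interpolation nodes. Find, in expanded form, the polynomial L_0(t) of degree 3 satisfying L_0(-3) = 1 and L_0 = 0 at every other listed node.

L_0(t) = (t + 1)(t - 1)(t - 3) / [(-2)·(-4)·(-6)]
       = (t^3 - 3t^2 - t + 3) / (-48)

L_0(t) = -(1/48)t^3 + (1/16)t^2 + (1/48)t - 1/16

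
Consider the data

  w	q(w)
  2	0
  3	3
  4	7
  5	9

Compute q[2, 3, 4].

q[2,3] = (3 - 0) / (3 - 2) = 3
q[3,4] = (7 - 3) / (4 - 3) = 4
q[2,3,4] = (4 - 3) / (4 - 2) = 1/2

1/2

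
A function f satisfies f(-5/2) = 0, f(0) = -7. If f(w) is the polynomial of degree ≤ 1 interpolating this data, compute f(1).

Evaluate each Lagrange basis at w = 1:
L_0(1) = (1)/[(-5/2)] = -2/5
L_1(1) = (7/2)/[(5/2)] = 7/5
Sum: 0 + (-7)·(7/5) = -49/5

-49/5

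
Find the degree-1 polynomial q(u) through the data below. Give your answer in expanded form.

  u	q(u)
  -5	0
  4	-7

Build the Lagrange basis polynomials:
L_0(u) = (u - 4) / [-9] = -(1/9)u + 4/9
L_1(u) = (u + 5) / [9] = (1/9)u + 5/9
q(u) = 0·L_0 + (-7)·L_1
  0·L_0(u) = 0
  (-7)·L_1(u) = -(7/9)u - 35/9
Adding term by term: -(7/9)u - 35/9

q(u) = -(7/9)u - 35/9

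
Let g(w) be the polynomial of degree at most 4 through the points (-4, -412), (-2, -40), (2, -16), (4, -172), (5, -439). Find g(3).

Using Newton's divided-difference form:
g[-4,-2] = (-40 - (-412)) / (-2 - (-4)) = 186
g[-2,2] = (-16 - (-40)) / (2 - (-2)) = 6
g[2,4] = (-172 - (-16)) / (4 - 2) = -78
g[4,5] = (-439 - (-172)) / (5 - 4) = -267
g[-4,-2,2] = (6 - 186) / (2 - (-4)) = -30
g[-2,2,4] = (-78 - 6) / (4 - (-2)) = -14
g[2,4,5] = (-267 - (-78)) / (5 - 2) = -63
g[-4,-2,2,4] = (-14 - (-30)) / (4 - (-4)) = 2
g[-2,2,4,5] = (-63 - (-14)) / (5 - (-2)) = -7
g[-4,-2,2,4,5] = (-7 - 2) / (5 - (-4)) = -1
g(3) = -412 + 186·(7) + (-30)·(7)·(5) + 2·(7)·(5)·(1) + (-1)·(7)·(5)·(1)·(-1) = -55

-55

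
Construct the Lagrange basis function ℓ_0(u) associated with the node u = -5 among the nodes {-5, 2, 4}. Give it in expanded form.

ℓ_0(u) = (1/63)u^2 - (2/21)u + 8/63

ℓ_0(u) = (u - 2)(u - 4) / [(-7)·(-9)]
       = (u^2 - 6u + 8) / (63)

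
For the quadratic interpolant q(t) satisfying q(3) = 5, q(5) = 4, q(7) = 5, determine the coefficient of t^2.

The leading coefficient equals the top divided difference q[3,5,7].
q[3,5] = (4 - 5) / (5 - 3) = -1/2
q[5,7] = (5 - 4) / (7 - 5) = 1/2
q[3,5,7] = (1/2 - (-1/2)) / (7 - 3) = 1/4

1/4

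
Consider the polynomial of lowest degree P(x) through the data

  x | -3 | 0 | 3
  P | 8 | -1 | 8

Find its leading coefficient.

The leading coefficient equals the top divided difference P[-3,0,3].
P[-3,0] = (-1 - 8) / (0 - (-3)) = -3
P[0,3] = (8 - (-1)) / (3 - 0) = 3
P[-3,0,3] = (3 - (-3)) / (3 - (-3)) = 1

1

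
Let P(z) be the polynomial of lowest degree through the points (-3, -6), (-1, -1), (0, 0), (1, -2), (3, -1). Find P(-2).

-13/3

L_0(-2) = (-1)·(-2)·(-3)·(-5)/[(-2)·(-3)·(-4)·(-6)] = 5/24
L_1(-2) = (1)·(-2)·(-3)·(-5)/[(2)·(-1)·(-2)·(-4)] = 15/8
L_2(-2) = (1)·(-1)·(-3)·(-5)/[(3)·(1)·(-1)·(-3)] = -5/3
L_3(-2) = (1)·(-1)·(-2)·(-5)/[(4)·(2)·(1)·(-2)] = 5/8
L_4(-2) = (1)·(-1)·(-2)·(-3)/[(6)·(4)·(3)·(2)] = -1/24
Sum: (-6)·(5/24) + (-1)·(15/8) + 0 + (-2)·(5/8) + (-1)·(-1/24) = -13/3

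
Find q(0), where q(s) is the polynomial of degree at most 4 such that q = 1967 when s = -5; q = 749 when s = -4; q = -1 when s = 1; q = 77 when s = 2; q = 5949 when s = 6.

Using Newton's divided-difference form:
q[-5,-4] = (749 - 1967) / (-4 - (-5)) = -1218
q[-4,1] = (-1 - 749) / (1 - (-4)) = -150
q[1,2] = (77 - (-1)) / (2 - 1) = 78
q[2,6] = (5949 - 77) / (6 - 2) = 1468
q[-5,-4,1] = (-150 - (-1218)) / (1 - (-5)) = 178
q[-4,1,2] = (78 - (-150)) / (2 - (-4)) = 38
q[1,2,6] = (1468 - 78) / (6 - 1) = 278
q[-5,-4,1,2] = (38 - 178) / (2 - (-5)) = -20
q[-4,1,2,6] = (278 - 38) / (6 - (-4)) = 24
q[-5,-4,1,2,6] = (24 - (-20)) / (6 - (-5)) = 4
q(0) = 1967 + (-1218)·(5) + 178·(5)·(4) + (-20)·(5)·(4)·(-1) + 4·(5)·(4)·(-1)·(-2) = -3

-3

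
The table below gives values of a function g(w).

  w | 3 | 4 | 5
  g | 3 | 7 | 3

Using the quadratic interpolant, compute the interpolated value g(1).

Evaluate each Lagrange basis at w = 1:
L_0(1) = (-3)·(-4)/[(-1)·(-2)] = 6
L_1(1) = (-2)·(-4)/[(1)·(-1)] = -8
L_2(1) = (-2)·(-3)/[(2)·(1)] = 3
Sum: 3·(6) + 7·(-8) + 3·(3) = -29

-29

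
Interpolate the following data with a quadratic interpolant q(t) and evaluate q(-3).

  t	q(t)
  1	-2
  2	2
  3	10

Evaluate each Lagrange basis at t = -3:
L_0(-3) = (-5)·(-6)/[(-1)·(-2)] = 15
L_1(-3) = (-4)·(-6)/[(1)·(-1)] = -24
L_2(-3) = (-4)·(-5)/[(2)·(1)] = 10
Sum: (-2)·(15) + 2·(-24) + 10·(10) = 22

22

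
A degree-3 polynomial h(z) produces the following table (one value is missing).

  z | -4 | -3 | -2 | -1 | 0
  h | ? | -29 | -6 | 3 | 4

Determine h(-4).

-72

The 4 known values determine h uniquely (degree ≤ 3).
Evaluate each Lagrange basis at z = -4:
L_0(-4) = (-2)·(-3)·(-4)/[(-1)·(-2)·(-3)] = 4
L_1(-4) = (-1)·(-3)·(-4)/[(1)·(-1)·(-2)] = -6
L_2(-4) = (-1)·(-2)·(-4)/[(2)·(1)·(-1)] = 4
L_3(-4) = (-1)·(-2)·(-3)/[(3)·(2)·(1)] = -1
Sum: (-29)·(4) + (-6)·(-6) + 3·(4) + 4·(-1) = -72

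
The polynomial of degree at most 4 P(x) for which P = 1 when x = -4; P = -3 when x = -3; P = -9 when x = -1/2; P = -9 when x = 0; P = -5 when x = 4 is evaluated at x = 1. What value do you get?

-95/12

Using Newton's divided-difference form:
P[-4,-3] = (-3 - 1) / (-3 - (-4)) = -4
P[-3,-1/2] = (-9 - (-3)) / (-1/2 - (-3)) = -12/5
P[-1/2,0] = (-9 - (-9)) / (0 - (-1/2)) = 0
P[0,4] = (-5 - (-9)) / (4 - 0) = 1
P[-4,-3,-1/2] = (-12/5 - (-4)) / (-1/2 - (-4)) = 16/35
P[-3,-1/2,0] = (0 - (-12/5)) / (0 - (-3)) = 4/5
P[-1/2,0,4] = (1 - 0) / (4 - (-1/2)) = 2/9
P[-4,-3,-1/2,0] = (4/5 - 16/35) / (0 - (-4)) = 3/35
P[-3,-1/2,0,4] = (2/9 - 4/5) / (4 - (-3)) = -26/315
P[-4,-3,-1/2,0,4] = (-26/315 - 3/35) / (4 - (-4)) = -53/2520
P(1) = 1 + (-4)·(5) + (16/35)·(5)·(4) + (3/35)·(5)·(4)·(3/2) + (-53/2520)·(5)·(4)·(3/2)·(1) = -95/12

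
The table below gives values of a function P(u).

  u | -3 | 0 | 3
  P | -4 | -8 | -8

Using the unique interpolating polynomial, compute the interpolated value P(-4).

Using Newton's divided-difference form:
P[-3,0] = (-8 - (-4)) / (0 - (-3)) = -4/3
P[0,3] = (-8 - (-8)) / (3 - 0) = 0
P[-3,0,3] = (0 - (-4/3)) / (3 - (-3)) = 2/9
P(-4) = -4 + (-4/3)·(-1) + (2/9)·(-1)·(-4) = -16/9

-16/9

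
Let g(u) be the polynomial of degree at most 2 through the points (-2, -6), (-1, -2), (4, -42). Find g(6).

L_0(6) = (7)·(2)/[(-1)·(-6)] = 7/3
L_1(6) = (8)·(2)/[(1)·(-5)] = -16/5
L_2(6) = (8)·(7)/[(6)·(5)] = 28/15
Sum: (-6)·(7/3) + (-2)·(-16/5) + (-42)·(28/15) = -86

-86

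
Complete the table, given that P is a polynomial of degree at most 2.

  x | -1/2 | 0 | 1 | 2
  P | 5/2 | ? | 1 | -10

4

The 3 known values determine P uniquely (degree ≤ 2).
Evaluate each Lagrange basis at x = 0:
L_0(0) = (-1)·(-2)/[(-3/2)·(-5/2)] = 8/15
L_1(0) = (1/2)·(-2)/[(3/2)·(-1)] = 2/3
L_2(0) = (1/2)·(-1)/[(5/2)·(1)] = -1/5
Sum: 5/2·(8/15) + 1·(2/3) + (-10)·(-1/5) = 4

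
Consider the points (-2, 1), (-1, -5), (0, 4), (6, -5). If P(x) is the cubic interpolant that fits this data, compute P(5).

Evaluate each Lagrange basis at x = 5:
L_0(5) = (6)·(5)·(-1)/[(-1)·(-2)·(-8)] = 15/8
L_1(5) = (7)·(5)·(-1)/[(1)·(-1)·(-7)] = -5
L_2(5) = (7)·(6)·(-1)/[(2)·(1)·(-6)] = 7/2
L_3(5) = (7)·(6)·(5)/[(8)·(7)·(6)] = 5/8
Sum: 1·(15/8) + (-5)·(-5) + 4·(7/2) + (-5)·(5/8) = 151/4

151/4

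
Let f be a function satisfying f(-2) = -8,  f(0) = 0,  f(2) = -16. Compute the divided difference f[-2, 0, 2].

-3

f[-2,0] = (0 - (-8)) / (0 - (-2)) = 4
f[0,2] = (-16 - 0) / (2 - 0) = -8
f[-2,0,2] = (-8 - 4) / (2 - (-2)) = -3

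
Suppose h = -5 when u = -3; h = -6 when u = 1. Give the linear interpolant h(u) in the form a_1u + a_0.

Build the Lagrange basis polynomials:
L_0(u) = (u - 1) / [-4] = -(1/4)u + 1/4
L_1(u) = (u + 3) / [4] = (1/4)u + 3/4
h(u) = (-5)·L_0 + (-6)·L_1
  (-5)·L_0(u) = (5/4)u - 5/4
  (-6)·L_1(u) = -(3/2)u - 9/2
Adding term by term: -(1/4)u - 23/4

h(u) = -(1/4)u - 23/4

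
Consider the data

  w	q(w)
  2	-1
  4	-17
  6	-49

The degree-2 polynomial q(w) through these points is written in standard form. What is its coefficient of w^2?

-2

The leading coefficient equals the top divided difference q[2,4,6].
q[2,4] = (-17 - (-1)) / (4 - 2) = -8
q[4,6] = (-49 - (-17)) / (6 - 4) = -16
q[2,4,6] = (-16 - (-8)) / (6 - 2) = -2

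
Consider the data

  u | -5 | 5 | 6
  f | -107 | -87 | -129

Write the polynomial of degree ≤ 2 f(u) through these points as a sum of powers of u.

f(u) = -4u^2 + 2u + 3

Build the Lagrange basis polynomials:
L_0(u) = (u - 5)(u - 6) / [110] = (1/110)u^2 - (1/10)u + 3/11
L_1(u) = (u + 5)(u - 6) / [-10] = -(1/10)u^2 + (1/10)u + 3
L_2(u) = (u + 5)(u - 5) / [11] = (1/11)u^2 - 25/11
f(u) = (-107)·L_0 + (-87)·L_1 + (-129)·L_2
  (-107)·L_0(u) = -(107/110)u^2 + (107/10)u - 321/11
  (-87)·L_1(u) = (87/10)u^2 - (87/10)u - 261
  (-129)·L_2(u) = -(129/11)u^2 + 3225/11
Adding term by term: -4u^2 + 2u + 3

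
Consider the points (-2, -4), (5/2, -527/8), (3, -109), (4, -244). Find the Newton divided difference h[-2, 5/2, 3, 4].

h[-2,5/2] = (-527/8 - (-4)) / (5/2 - (-2)) = -55/4
h[5/2,3] = (-109 - (-527/8)) / (3 - 5/2) = -345/4
h[3,4] = (-244 - (-109)) / (4 - 3) = -135
h[-2,5/2,3] = (-345/4 - (-55/4)) / (3 - (-2)) = -29/2
h[5/2,3,4] = (-135 - (-345/4)) / (4 - 5/2) = -65/2
h[-2,5/2,3,4] = (-65/2 - (-29/2)) / (4 - (-2)) = -3

-3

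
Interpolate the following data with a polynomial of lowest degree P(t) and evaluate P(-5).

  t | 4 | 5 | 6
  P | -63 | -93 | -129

-63

Evaluate each Lagrange basis at t = -5:
L_0(-5) = (-10)·(-11)/[(-1)·(-2)] = 55
L_1(-5) = (-9)·(-11)/[(1)·(-1)] = -99
L_2(-5) = (-9)·(-10)/[(2)·(1)] = 45
Sum: (-63)·(55) + (-93)·(-99) + (-129)·(45) = -63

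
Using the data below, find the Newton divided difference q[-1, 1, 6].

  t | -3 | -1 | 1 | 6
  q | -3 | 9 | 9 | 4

q[-1,1] = (9 - 9) / (1 - (-1)) = 0
q[1,6] = (4 - 9) / (6 - 1) = -1
q[-1,1,6] = (-1 - 0) / (6 - (-1)) = -1/7

-1/7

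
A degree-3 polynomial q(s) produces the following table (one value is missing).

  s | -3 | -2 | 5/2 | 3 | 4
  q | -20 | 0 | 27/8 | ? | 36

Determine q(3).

10

The 4 known values determine q uniquely (degree ≤ 3).
Evaluate each Lagrange basis at s = 3:
L_0(3) = (5)·(1/2)·(-1)/[(-1)·(-11/2)·(-7)] = 5/77
L_1(3) = (6)·(1/2)·(-1)/[(1)·(-9/2)·(-6)] = -1/9
L_2(3) = (6)·(5)·(-1)/[(11/2)·(9/2)·(-3/2)] = 80/99
L_3(3) = (6)·(5)·(1/2)/[(7)·(6)·(3/2)] = 5/21
Sum: (-20)·(5/77) + 0 + 27/8·(80/99) + 36·(5/21) = 10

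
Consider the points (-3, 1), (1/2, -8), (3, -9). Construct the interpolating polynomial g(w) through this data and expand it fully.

Newton's divided differences:
g[-3,1/2] = (-8 - 1) / (1/2 - (-3)) = -18/7
g[1/2,3] = (-9 - (-8)) / (3 - 1/2) = -2/5
g[-3,1/2,3] = (-2/5 - (-18/7)) / (3 - (-3)) = 38/105
g(w) = 1 + (-18/7)·(w + 3) + (38/105)·(w + 3)(w - 1/2)
Expanding: g(w) = (38/105)w^2 - (5/3)w - 254/35

g(w) = (38/105)w^2 - (5/3)w - 254/35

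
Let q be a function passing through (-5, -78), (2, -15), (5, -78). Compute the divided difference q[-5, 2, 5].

-3

q[-5,2] = (-15 - (-78)) / (2 - (-5)) = 9
q[2,5] = (-78 - (-15)) / (5 - 2) = -21
q[-5,2,5] = (-21 - 9) / (5 - (-5)) = -3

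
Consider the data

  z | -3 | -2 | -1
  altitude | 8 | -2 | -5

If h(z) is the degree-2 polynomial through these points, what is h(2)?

Evaluate each Lagrange basis at z = 2:
L_0(2) = (4)·(3)/[(-1)·(-2)] = 6
L_1(2) = (5)·(3)/[(1)·(-1)] = -15
L_2(2) = (5)·(4)/[(2)·(1)] = 10
Sum: 8·(6) + (-2)·(-15) + (-5)·(10) = 28

28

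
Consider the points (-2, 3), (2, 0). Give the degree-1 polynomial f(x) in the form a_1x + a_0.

f(x) = -(3/4)x + 3/2

L_0(x) = (x - 2) / [-4] = -(1/4)x + 1/2
L_1(x) = (x + 2) / [4] = (1/4)x + 1/2
f(x) = 3·L_0 + 0·L_1
  3·L_0(x) = -(3/4)x + 3/2
  0·L_1(x) = 0
Adding term by term: -(3/4)x + 3/2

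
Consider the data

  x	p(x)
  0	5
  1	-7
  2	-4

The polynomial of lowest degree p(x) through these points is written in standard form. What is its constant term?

5

L_0(x) = (x - 1)(x - 2) / [2] = (1/2)x^2 - (3/2)x + 1
L_1(x) = x(x - 2) / [-1] = -x^2 + 2x
L_2(x) = x(x - 1) / [2] = (1/2)x^2 - (1/2)x
p(x) = 5·L_0 + (-7)·L_1 + (-4)·L_2
Only the constant term is needed; take it from each L_i and combine:
5·(1) + (-7)·(0) + (-4)·(0) = 5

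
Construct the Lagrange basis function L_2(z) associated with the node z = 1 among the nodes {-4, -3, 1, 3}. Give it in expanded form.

L_2(z) = (z + 4)(z + 3)(z - 3) / [(5)·(4)·(-2)]
       = (z^3 + 4z^2 - 9z - 36) / (-40)

L_2(z) = -(1/40)z^3 - (1/10)z^2 + (9/40)z + 9/10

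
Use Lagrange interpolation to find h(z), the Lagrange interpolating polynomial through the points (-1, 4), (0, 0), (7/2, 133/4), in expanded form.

h(z) = 3z^2 - z

Build the Lagrange basis polynomials:
L_0(z) = z(z - 7/2) / [9/2] = (2/9)z^2 - (7/9)z
L_1(z) = (z + 1)(z - 7/2) / [-7/2] = -(2/7)z^2 + (5/7)z + 1
L_2(z) = (z + 1)z / [63/4] = (4/63)z^2 + (4/63)z
h(z) = 4·L_0 + 0·L_1 + (133/4)·L_2
  4·L_0(z) = (8/9)z^2 - (28/9)z
  0·L_1(z) = 0
  (133/4)·L_2(z) = (19/9)z^2 + (19/9)z
Adding term by term: 3z^2 - z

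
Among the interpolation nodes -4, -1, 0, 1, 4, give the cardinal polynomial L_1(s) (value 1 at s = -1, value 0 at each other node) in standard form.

L_1(s) = -(1/30)s^4 + (1/30)s^3 + (8/15)s^2 - (8/15)s

L_1(s) = (s + 4)s(s - 1)(s - 4) / [(3)·(-1)·(-2)·(-5)]
       = (s^4 - s^3 - 16s^2 + 16s) / (-30)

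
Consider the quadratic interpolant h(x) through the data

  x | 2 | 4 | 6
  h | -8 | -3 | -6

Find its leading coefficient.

Build the Lagrange basis polynomials:
L_0(x) = (x - 4)(x - 6) / [8] = (1/8)x^2 - (5/4)x + 3
L_1(x) = (x - 2)(x - 6) / [-4] = -(1/4)x^2 + 2x - 3
L_2(x) = (x - 2)(x - 4) / [8] = (1/8)x^2 - (3/4)x + 1
h(x) = (-8)·L_0 + (-3)·L_1 + (-6)·L_2
Only the coefficient of x^2 is needed; take it from each L_i and combine:
(-8)·(1/8) + (-3)·(-1/4) + (-6)·(1/8) = -1

-1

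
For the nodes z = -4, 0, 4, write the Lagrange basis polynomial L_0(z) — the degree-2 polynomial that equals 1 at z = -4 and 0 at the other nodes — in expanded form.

L_0(z) = z(z - 4) / [(-4)·(-8)]
       = (z^2 - 4z) / (32)

L_0(z) = (1/32)z^2 - (1/8)z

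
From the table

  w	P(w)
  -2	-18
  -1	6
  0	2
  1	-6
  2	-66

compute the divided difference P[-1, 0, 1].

P[-1,0] = (2 - 6) / (0 - (-1)) = -4
P[0,1] = (-6 - 2) / (1 - 0) = -8
P[-1,0,1] = (-8 - (-4)) / (1 - (-1)) = -2

-2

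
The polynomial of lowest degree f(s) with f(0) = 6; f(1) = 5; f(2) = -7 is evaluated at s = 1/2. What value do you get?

Evaluate each Lagrange basis at s = 1/2:
L_0(1/2) = (-1/2)·(-3/2)/[(-1)·(-2)] = 3/8
L_1(1/2) = (1/2)·(-3/2)/[(1)·(-1)] = 3/4
L_2(1/2) = (1/2)·(-1/2)/[(2)·(1)] = -1/8
Sum: 6·(3/8) + 5·(3/4) + (-7)·(-1/8) = 55/8

55/8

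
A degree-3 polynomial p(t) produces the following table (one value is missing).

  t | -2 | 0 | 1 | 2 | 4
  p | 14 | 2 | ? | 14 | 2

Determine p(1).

8

The 4 known values determine p uniquely (degree ≤ 3).
L_0(1) = (1)·(-1)·(-3)/[(-2)·(-4)·(-6)] = -1/16
L_1(1) = (3)·(-1)·(-3)/[(2)·(-2)·(-4)] = 9/16
L_2(1) = (3)·(1)·(-3)/[(4)·(2)·(-2)] = 9/16
L_3(1) = (3)·(1)·(-1)/[(6)·(4)·(2)] = -1/16
Sum: 14·(-1/16) + 2·(9/16) + 14·(9/16) + 2·(-1/16) = 8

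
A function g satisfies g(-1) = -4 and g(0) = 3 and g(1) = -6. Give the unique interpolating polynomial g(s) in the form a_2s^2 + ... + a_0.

Build the Lagrange basis polynomials:
L_0(s) = s(s - 1) / [2] = (1/2)s^2 - (1/2)s
L_1(s) = (s + 1)(s - 1) / [-1] = -s^2 + 1
L_2(s) = (s + 1)s / [2] = (1/2)s^2 + (1/2)s
g(s) = (-4)·L_0 + 3·L_1 + (-6)·L_2
  (-4)·L_0(s) = -2s^2 + 2s
  3·L_1(s) = -3s^2 + 3
  (-6)·L_2(s) = -3s^2 - 3s
Adding term by term: -8s^2 - s + 3

g(s) = -8s^2 - s + 3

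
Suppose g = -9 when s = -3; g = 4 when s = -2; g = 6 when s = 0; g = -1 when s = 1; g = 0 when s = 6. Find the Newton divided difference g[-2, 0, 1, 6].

g[-2,0] = (6 - 4) / (0 - (-2)) = 1
g[0,1] = (-1 - 6) / (1 - 0) = -7
g[1,6] = (0 - (-1)) / (6 - 1) = 1/5
g[-2,0,1] = (-7 - 1) / (1 - (-2)) = -8/3
g[0,1,6] = (1/5 - (-7)) / (6 - 0) = 6/5
g[-2,0,1,6] = (6/5 - (-8/3)) / (6 - (-2)) = 29/60

29/60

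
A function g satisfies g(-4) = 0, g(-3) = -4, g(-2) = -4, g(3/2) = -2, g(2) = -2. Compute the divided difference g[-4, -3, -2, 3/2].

g[-4,-3] = (-4 - 0) / (-3 - (-4)) = -4
g[-3,-2] = (-4 - (-4)) / (-2 - (-3)) = 0
g[-2,3/2] = (-2 - (-4)) / (3/2 - (-2)) = 4/7
g[-4,-3,-2] = (0 - (-4)) / (-2 - (-4)) = 2
g[-3,-2,3/2] = (4/7 - 0) / (3/2 - (-3)) = 8/63
g[-4,-3,-2,3/2] = (8/63 - 2) / (3/2 - (-4)) = -236/693

-236/693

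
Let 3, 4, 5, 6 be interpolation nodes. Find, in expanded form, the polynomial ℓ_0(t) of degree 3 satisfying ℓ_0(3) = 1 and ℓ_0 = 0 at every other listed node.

ℓ_0(t) = (t - 4)(t - 5)(t - 6) / [(-1)·(-2)·(-3)]
       = (t^3 - 15t^2 + 74t - 120) / (-6)

ℓ_0(t) = -(1/6)t^3 + (5/2)t^2 - (37/3)t + 20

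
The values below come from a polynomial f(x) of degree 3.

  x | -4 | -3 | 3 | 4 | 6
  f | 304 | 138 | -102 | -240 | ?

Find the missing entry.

-816

The 4 known values determine f uniquely (degree ≤ 3).
L_0(6) = (9)·(3)·(2)/[(-1)·(-7)·(-8)] = -27/28
L_1(6) = (10)·(3)·(2)/[(1)·(-6)·(-7)] = 10/7
L_2(6) = (10)·(9)·(2)/[(7)·(6)·(-1)] = -30/7
L_3(6) = (10)·(9)·(3)/[(8)·(7)·(1)] = 135/28
Sum: 304·(-27/28) + 138·(10/7) + (-102)·(-30/7) + (-240)·(135/28) = -816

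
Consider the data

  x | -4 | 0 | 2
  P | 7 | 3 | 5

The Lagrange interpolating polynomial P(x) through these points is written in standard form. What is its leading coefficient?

1/3

L_0(x) = x(x - 2) / [24] = (1/24)x^2 - (1/12)x
L_1(x) = (x + 4)(x - 2) / [-8] = -(1/8)x^2 - (1/4)x + 1
L_2(x) = (x + 4)x / [12] = (1/12)x^2 + (1/3)x
P(x) = 7·L_0 + 3·L_1 + 5·L_2
Only the coefficient of x^2 is needed; take it from each L_i and combine:
7·(1/24) + 3·(-1/8) + 5·(1/12) = 1/3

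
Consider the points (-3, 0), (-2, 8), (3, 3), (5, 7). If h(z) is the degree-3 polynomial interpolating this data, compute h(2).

145/28

L_0(2) = (4)·(-1)·(-3)/[(-1)·(-6)·(-8)] = -1/4
L_1(2) = (5)·(-1)·(-3)/[(1)·(-5)·(-7)] = 3/7
L_2(2) = (5)·(4)·(-3)/[(6)·(5)·(-2)] = 1
L_3(2) = (5)·(4)·(-1)/[(8)·(7)·(2)] = -5/28
Sum: 0 + 8·(3/7) + 3·(1) + 7·(-5/28) = 145/28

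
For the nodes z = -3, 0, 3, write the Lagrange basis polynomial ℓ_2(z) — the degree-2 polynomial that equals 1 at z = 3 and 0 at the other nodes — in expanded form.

ℓ_2(z) = (z + 3)z / [(6)·(3)]
       = (z^2 + 3z) / (18)

ℓ_2(z) = (1/18)z^2 + (1/6)z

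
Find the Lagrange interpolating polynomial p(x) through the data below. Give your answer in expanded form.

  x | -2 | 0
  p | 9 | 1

Build the Lagrange basis polynomials:
L_0(x) = x / [-2] = -(1/2)x
L_1(x) = (x + 2) / [2] = (1/2)x + 1
p(x) = 9·L_0 + 1·L_1
  9·L_0(x) = -(9/2)x
  1·L_1(x) = (1/2)x + 1
Adding term by term: -4x + 1

p(x) = -4x + 1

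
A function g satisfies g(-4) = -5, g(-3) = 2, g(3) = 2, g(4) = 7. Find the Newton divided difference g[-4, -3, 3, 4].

g[-4,-3] = (2 - (-5)) / (-3 - (-4)) = 7
g[-3,3] = (2 - 2) / (3 - (-3)) = 0
g[3,4] = (7 - 2) / (4 - 3) = 5
g[-4,-3,3] = (0 - 7) / (3 - (-4)) = -1
g[-3,3,4] = (5 - 0) / (4 - (-3)) = 5/7
g[-4,-3,3,4] = (5/7 - (-1)) / (4 - (-4)) = 3/14

3/14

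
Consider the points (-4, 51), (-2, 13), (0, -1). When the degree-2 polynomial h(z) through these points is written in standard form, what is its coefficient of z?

Build the Lagrange basis polynomials:
L_0(z) = (z + 2)z / [8] = (1/8)z^2 + (1/4)z
L_1(z) = (z + 4)z / [-4] = -(1/4)z^2 - z
L_2(z) = (z + 4)(z + 2) / [8] = (1/8)z^2 + (3/4)z + 1
h(z) = 51·L_0 + 13·L_1 + (-1)·L_2
Only the coefficient of z is needed; take it from each L_i and combine:
51·(1/4) + 13·(-1) + (-1)·(3/4) = -1

-1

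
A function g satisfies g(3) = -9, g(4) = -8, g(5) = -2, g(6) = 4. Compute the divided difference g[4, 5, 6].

g[4,5] = (-2 - (-8)) / (5 - 4) = 6
g[5,6] = (4 - (-2)) / (6 - 5) = 6
g[4,5,6] = (6 - 6) / (6 - 4) = 0

0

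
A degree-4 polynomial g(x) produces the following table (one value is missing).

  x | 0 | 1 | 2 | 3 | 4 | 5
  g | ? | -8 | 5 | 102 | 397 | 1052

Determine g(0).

-3

The 5 known values determine g uniquely (degree ≤ 4).
Evaluate each Lagrange basis at x = 0:
L_0(0) = (-2)·(-3)·(-4)·(-5)/[(-1)·(-2)·(-3)·(-4)] = 5
L_1(0) = (-1)·(-3)·(-4)·(-5)/[(1)·(-1)·(-2)·(-3)] = -10
L_2(0) = (-1)·(-2)·(-4)·(-5)/[(2)·(1)·(-1)·(-2)] = 10
L_3(0) = (-1)·(-2)·(-3)·(-5)/[(3)·(2)·(1)·(-1)] = -5
L_4(0) = (-1)·(-2)·(-3)·(-4)/[(4)·(3)·(2)·(1)] = 1
Sum: (-8)·(5) + 5·(-10) + 102·(10) + 397·(-5) + 1052·(1) = -3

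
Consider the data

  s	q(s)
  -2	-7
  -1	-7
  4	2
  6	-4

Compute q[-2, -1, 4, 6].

-69/560

q[-2,-1] = (-7 - (-7)) / (-1 - (-2)) = 0
q[-1,4] = (2 - (-7)) / (4 - (-1)) = 9/5
q[4,6] = (-4 - 2) / (6 - 4) = -3
q[-2,-1,4] = (9/5 - 0) / (4 - (-2)) = 3/10
q[-1,4,6] = (-3 - 9/5) / (6 - (-1)) = -24/35
q[-2,-1,4,6] = (-24/35 - 3/10) / (6 - (-2)) = -69/560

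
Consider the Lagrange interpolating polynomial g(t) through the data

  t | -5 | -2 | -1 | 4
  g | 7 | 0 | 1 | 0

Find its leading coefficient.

-31/270

The leading coefficient equals the top divided difference g[-5,-2,-1,4].
g[-5,-2] = (0 - 7) / (-2 - (-5)) = -7/3
g[-2,-1] = (1 - 0) / (-1 - (-2)) = 1
g[-1,4] = (0 - 1) / (4 - (-1)) = -1/5
g[-5,-2,-1] = (1 - (-7/3)) / (-1 - (-5)) = 5/6
g[-2,-1,4] = (-1/5 - 1) / (4 - (-2)) = -1/5
g[-5,-2,-1,4] = (-1/5 - 5/6) / (4 - (-5)) = -31/270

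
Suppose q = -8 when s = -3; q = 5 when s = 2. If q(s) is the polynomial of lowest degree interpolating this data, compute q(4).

51/5

L_0(4) = (2)/[(-5)] = -2/5
L_1(4) = (7)/[(5)] = 7/5
Sum: (-8)·(-2/5) + 5·(7/5) = 51/5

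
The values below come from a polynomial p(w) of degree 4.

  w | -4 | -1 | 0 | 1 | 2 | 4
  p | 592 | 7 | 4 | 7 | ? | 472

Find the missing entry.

The 5 known values determine p uniquely (degree ≤ 4).
L_0(2) = (3)·(2)·(1)·(-2)/[(-3)·(-4)·(-5)·(-8)] = -1/40
L_1(2) = (6)·(2)·(1)·(-2)/[(3)·(-1)·(-2)·(-5)] = 4/5
L_2(2) = (6)·(3)·(1)·(-2)/[(4)·(1)·(-1)·(-4)] = -9/4
L_3(2) = (6)·(3)·(2)·(-2)/[(5)·(2)·(1)·(-3)] = 12/5
L_4(2) = (6)·(3)·(2)·(1)/[(8)·(5)·(4)·(3)] = 3/40
Sum: 592·(-1/40) + 7·(4/5) + 4·(-9/4) + 7·(12/5) + 472·(3/40) = 34

34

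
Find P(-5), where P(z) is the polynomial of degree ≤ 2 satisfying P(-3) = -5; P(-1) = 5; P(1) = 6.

Evaluate each Lagrange basis at z = -5:
L_0(-5) = (-4)·(-6)/[(-2)·(-4)] = 3
L_1(-5) = (-2)·(-6)/[(2)·(-2)] = -3
L_2(-5) = (-2)·(-4)/[(4)·(2)] = 1
Sum: (-5)·(3) + 5·(-3) + 6·(1) = -24

-24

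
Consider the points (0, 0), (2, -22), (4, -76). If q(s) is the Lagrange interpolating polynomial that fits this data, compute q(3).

Evaluate each Lagrange basis at s = 3:
L_0(3) = (1)·(-1)/[(-2)·(-4)] = -1/8
L_1(3) = (3)·(-1)/[(2)·(-2)] = 3/4
L_2(3) = (3)·(1)/[(4)·(2)] = 3/8
Sum: 0 + (-22)·(3/4) + (-76)·(3/8) = -45

-45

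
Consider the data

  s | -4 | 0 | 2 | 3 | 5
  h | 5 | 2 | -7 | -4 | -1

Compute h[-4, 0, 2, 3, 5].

-293/2520

h[-4,0] = (2 - 5) / (0 - (-4)) = -3/4
h[0,2] = (-7 - 2) / (2 - 0) = -9/2
h[2,3] = (-4 - (-7)) / (3 - 2) = 3
h[3,5] = (-1 - (-4)) / (5 - 3) = 3/2
h[-4,0,2] = (-9/2 - (-3/4)) / (2 - (-4)) = -5/8
h[0,2,3] = (3 - (-9/2)) / (3 - 0) = 5/2
h[2,3,5] = (3/2 - 3) / (5 - 2) = -1/2
h[-4,0,2,3] = (5/2 - (-5/8)) / (3 - (-4)) = 25/56
h[0,2,3,5] = (-1/2 - 5/2) / (5 - 0) = -3/5
h[-4,0,2,3,5] = (-3/5 - 25/56) / (5 - (-4)) = -293/2520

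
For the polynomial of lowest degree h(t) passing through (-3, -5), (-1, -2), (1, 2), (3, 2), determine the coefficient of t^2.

Build the Lagrange basis polynomials:
L_0(t) = (t + 1)(t - 1)(t - 3) / [-48] = -(1/48)t^3 + (1/16)t^2 + (1/48)t - 1/16
L_1(t) = (t + 3)(t - 1)(t - 3) / [16] = (1/16)t^3 - (1/16)t^2 - (9/16)t + 9/16
L_2(t) = (t + 3)(t + 1)(t - 3) / [-16] = -(1/16)t^3 - (1/16)t^2 + (9/16)t + 9/16
L_3(t) = (t + 3)(t + 1)(t - 1) / [48] = (1/48)t^3 + (1/16)t^2 - (1/48)t - 1/16
h(t) = (-5)·L_0 + (-2)·L_1 + 2·L_2 + 2·L_3
Only the coefficient of t^2 is needed; take it from each L_i and combine:
(-5)·(1/16) + (-2)·(-1/16) + 2·(-1/16) + 2·(1/16) = -3/16

-3/16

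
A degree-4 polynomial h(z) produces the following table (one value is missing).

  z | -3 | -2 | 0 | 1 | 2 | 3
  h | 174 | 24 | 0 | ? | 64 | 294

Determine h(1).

6

The 5 known values determine h uniquely (degree ≤ 4).
Evaluate each Lagrange basis at z = 1:
L_0(1) = (3)·(1)·(-1)·(-2)/[(-1)·(-3)·(-5)·(-6)] = 1/15
L_1(1) = (4)·(1)·(-1)·(-2)/[(1)·(-2)·(-4)·(-5)] = -1/5
L_2(1) = (4)·(3)·(-1)·(-2)/[(3)·(2)·(-2)·(-3)] = 2/3
L_3(1) = (4)·(3)·(1)·(-2)/[(5)·(4)·(2)·(-1)] = 3/5
L_4(1) = (4)·(3)·(1)·(-1)/[(6)·(5)·(3)·(1)] = -2/15
Sum: 174·(1/15) + 24·(-1/5) + 0 + 64·(3/5) + 294·(-2/15) = 6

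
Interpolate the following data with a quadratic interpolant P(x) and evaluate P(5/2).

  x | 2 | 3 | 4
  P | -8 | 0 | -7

-17/8

L_0(5/2) = (-1/2)·(-3/2)/[(-1)·(-2)] = 3/8
L_1(5/2) = (1/2)·(-3/2)/[(1)·(-1)] = 3/4
L_2(5/2) = (1/2)·(-1/2)/[(2)·(1)] = -1/8
Sum: (-8)·(3/8) + 0 + (-7)·(-1/8) = -17/8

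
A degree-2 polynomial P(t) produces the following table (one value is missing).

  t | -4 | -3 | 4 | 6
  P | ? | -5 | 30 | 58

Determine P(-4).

The 3 known values determine P uniquely (degree ≤ 2).
L_0(-4) = (-8)·(-10)/[(-7)·(-9)] = 80/63
L_1(-4) = (-1)·(-10)/[(7)·(-2)] = -5/7
L_2(-4) = (-1)·(-8)/[(9)·(2)] = 4/9
Sum: (-5)·(80/63) + 30·(-5/7) + 58·(4/9) = -2

-2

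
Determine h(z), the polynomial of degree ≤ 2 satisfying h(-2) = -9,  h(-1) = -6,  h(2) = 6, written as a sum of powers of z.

Newton's divided differences:
h[-2,-1] = (-6 - (-9)) / (-1 - (-2)) = 3
h[-1,2] = (6 - (-6)) / (2 - (-1)) = 4
h[-2,-1,2] = (4 - 3) / (2 - (-2)) = 1/4
h(z) = -9 + 3·(z + 2) + (1/4)·(z + 2)(z + 1)
Expanding: h(z) = (1/4)z^2 + (15/4)z - 5/2

h(z) = (1/4)z^2 + (15/4)z - 5/2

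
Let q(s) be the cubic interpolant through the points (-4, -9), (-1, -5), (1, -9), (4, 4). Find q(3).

-24/5

Using Newton's divided-difference form:
q[-4,-1] = (-5 - (-9)) / (-1 - (-4)) = 4/3
q[-1,1] = (-9 - (-5)) / (1 - (-1)) = -2
q[1,4] = (4 - (-9)) / (4 - 1) = 13/3
q[-4,-1,1] = (-2 - 4/3) / (1 - (-4)) = -2/3
q[-1,1,4] = (13/3 - (-2)) / (4 - (-1)) = 19/15
q[-4,-1,1,4] = (19/15 - (-2/3)) / (4 - (-4)) = 29/120
q(3) = -9 + (4/3)·(7) + (-2/3)·(7)·(4) + (29/120)·(7)·(4)·(2) = -24/5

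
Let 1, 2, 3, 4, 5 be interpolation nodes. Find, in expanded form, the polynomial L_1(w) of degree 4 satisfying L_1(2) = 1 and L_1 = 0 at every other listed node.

L_1(w) = -(1/6)w^4 + (13/6)w^3 - (59/6)w^2 + (107/6)w - 10

L_1(w) = (w - 1)(w - 3)(w - 4)(w - 5) / [(1)·(-1)·(-2)·(-3)]
       = (w^4 - 13w^3 + 59w^2 - 107w + 60) / (-6)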